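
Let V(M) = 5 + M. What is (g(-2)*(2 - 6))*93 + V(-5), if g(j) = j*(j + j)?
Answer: -2976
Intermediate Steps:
g(j) = 2*j**2 (g(j) = j*(2*j) = 2*j**2)
(g(-2)*(2 - 6))*93 + V(-5) = ((2*(-2)**2)*(2 - 6))*93 + (5 - 5) = ((2*4)*(-4))*93 + 0 = (8*(-4))*93 + 0 = -32*93 + 0 = -2976 + 0 = -2976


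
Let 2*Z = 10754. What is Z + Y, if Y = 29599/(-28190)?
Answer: 151548031/28190 ≈ 5376.0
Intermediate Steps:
Z = 5377 (Z = (½)*10754 = 5377)
Y = -29599/28190 (Y = 29599*(-1/28190) = -29599/28190 ≈ -1.0500)
Z + Y = 5377 - 29599/28190 = 151548031/28190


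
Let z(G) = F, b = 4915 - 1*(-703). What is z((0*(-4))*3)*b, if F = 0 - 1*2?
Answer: -11236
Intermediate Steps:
b = 5618 (b = 4915 + 703 = 5618)
F = -2 (F = 0 - 2 = -2)
z(G) = -2
z((0*(-4))*3)*b = -2*5618 = -11236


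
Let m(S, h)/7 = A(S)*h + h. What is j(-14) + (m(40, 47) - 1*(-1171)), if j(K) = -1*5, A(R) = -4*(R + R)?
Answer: -103785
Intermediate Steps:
A(R) = -8*R
m(S, h) = 7*h - 56*S*h (m(S, h) = 7*((-8*S)*h + h) = 7*(-8*S*h + h) = 7*(h - 8*S*h) = 7*h - 56*S*h)
j(K) = -5
j(-14) + (m(40, 47) - 1*(-1171)) = -5 + (7*47*(1 - 8*40) - 1*(-1171)) = -5 + (7*47*(1 - 320) + 1171) = -5 + (7*47*(-319) + 1171) = -5 + (-104951 + 1171) = -5 - 103780 = -103785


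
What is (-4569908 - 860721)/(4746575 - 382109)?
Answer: -5430629/4364466 ≈ -1.2443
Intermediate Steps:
(-4569908 - 860721)/(4746575 - 382109) = -5430629/4364466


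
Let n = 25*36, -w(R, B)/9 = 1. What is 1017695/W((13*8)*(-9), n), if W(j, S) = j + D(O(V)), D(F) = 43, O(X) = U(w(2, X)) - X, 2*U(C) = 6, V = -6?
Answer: -1017695/893 ≈ -1139.6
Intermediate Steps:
w(R, B) = -9 (w(R, B) = -9*1 = -9)
U(C) = 3 (U(C) = (½)*6 = 3)
O(X) = 3 - X
n = 900
W(j, S) = 43 + j (W(j, S) = j + 43 = 43 + j)
1017695/W((13*8)*(-9), n) = 1017695/(43 + (13*8)*(-9)) = 1017695/(43 + 104*(-9)) = 1017695/(43 - 936) = 1017695/(-893) = 1017695*(-1/893) = -1017695/893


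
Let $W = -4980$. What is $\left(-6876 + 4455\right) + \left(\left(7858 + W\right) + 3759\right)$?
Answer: $4216$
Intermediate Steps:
$\left(-6876 + 4455\right) + \left(\left(7858 + W\right) + 3759\right) = \left(-6876 + 4455\right) + \left(\left(7858 - 4980\right) + 3759\right) = -2421 + \left(2878 + 3759\right) = -2421 + 6637 = 4216$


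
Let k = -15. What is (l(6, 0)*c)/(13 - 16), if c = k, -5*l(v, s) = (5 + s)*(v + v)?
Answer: -60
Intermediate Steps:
l(v, s) = -2*v*(5 + s)/5 (l(v, s) = -(5 + s)*(v + v)/5 = -(5 + s)*2*v/5 = -2*v*(5 + s)/5)
c = -15
(l(6, 0)*c)/(13 - 16) = (-⅖*6*(5 + 0)*(-15))/(13 - 16) = (-⅖*6*5*(-15))/(-3) = -12*(-15)*(-⅓) = 180*(-⅓) = -60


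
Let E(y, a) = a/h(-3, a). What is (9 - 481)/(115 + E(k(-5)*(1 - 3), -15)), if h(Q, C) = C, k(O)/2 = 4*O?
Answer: -118/29 ≈ -4.0690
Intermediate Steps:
k(O) = 8*O (k(O) = 2*(4*O) = 8*O)
E(y, a) = 1 (E(y, a) = a/a = 1)
(9 - 481)/(115 + E(k(-5)*(1 - 3), -15)) = (9 - 481)/(115 + 1) = -472/116 = -472*1/116 = -118/29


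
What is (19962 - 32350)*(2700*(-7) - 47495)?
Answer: 822501260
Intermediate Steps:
(19962 - 32350)*(2700*(-7) - 47495) = -12388*(-18900 - 47495) = -12388*(-66395) = 822501260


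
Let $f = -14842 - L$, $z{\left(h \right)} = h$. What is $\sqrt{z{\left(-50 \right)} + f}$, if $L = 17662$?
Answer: $i \sqrt{32554} \approx 180.43 i$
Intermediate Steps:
$f = -32504$ ($f = -14842 - 17662 = -32504$)
$\sqrt{z{\left(-50 \right)} + f} = \sqrt{-50 - 32504} = \sqrt{-32554} = i \sqrt{32554}$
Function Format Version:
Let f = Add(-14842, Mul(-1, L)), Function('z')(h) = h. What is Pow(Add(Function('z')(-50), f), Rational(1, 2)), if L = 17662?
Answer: Mul(I, Pow(32554, Rational(1, 2))) ≈ Mul(180.43, I)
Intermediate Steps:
f = -32504 (f = Add(-14842, Mul(-1, 17662)) = Add(-14842, -17662) = -32504)
Pow(Add(Function('z')(-50), f), Rational(1, 2)) = Pow(Add(-50, -32504), Rational(1, 2)) = Pow(-32554, Rational(1, 2)) = Mul(I, Pow(32554, Rational(1, 2)))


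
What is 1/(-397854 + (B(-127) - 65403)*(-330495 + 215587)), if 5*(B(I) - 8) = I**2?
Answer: 5/35716702898 ≈ 1.3999e-10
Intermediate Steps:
B(I) = 8 + I**2/5
1/(-397854 + (B(-127) - 65403)*(-330495 + 215587)) = 1/(-397854 + ((8 + (1/5)*(-127)**2) - 65403)*(-330495 + 215587)) = 1/(-397854 + ((8 + (1/5)*16129) - 65403)*(-114908)) = 1/(-397854 + ((8 + 16129/5) - 65403)*(-114908)) = 1/(-397854 + (16169/5 - 65403)*(-114908)) = 1/(-397854 - 310846/5*(-114908)) = 1/(-397854 + 35718692168/5) = 1/(35716702898/5) = 5/35716702898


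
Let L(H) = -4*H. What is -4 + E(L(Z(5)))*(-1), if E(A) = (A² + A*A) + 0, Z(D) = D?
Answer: -804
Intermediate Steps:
E(A) = 2*A² (E(A) = (A² + A²) + 0 = 2*A² + 0 = 2*A²)
-4 + E(L(Z(5)))*(-1) = -4 + (2*(-4*5)²)*(-1) = -4 + (2*(-20)²)*(-1) = -4 + (2*400)*(-1) = -4 + 800*(-1) = -4 - 800 = -804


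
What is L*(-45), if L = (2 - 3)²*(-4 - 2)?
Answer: 270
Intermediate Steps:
L = -6 (L = (-1)²*(-6) = 1*(-6) = -6)
L*(-45) = -6*(-45) = 270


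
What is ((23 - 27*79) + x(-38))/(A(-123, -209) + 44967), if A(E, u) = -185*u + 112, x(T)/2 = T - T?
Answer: -1055/41872 ≈ -0.025196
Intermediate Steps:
x(T) = 0 (x(T) = 2*(T - T) = 2*0 = 0)
A(E, u) = 112 - 185*u
((23 - 27*79) + x(-38))/(A(-123, -209) + 44967) = ((23 - 27*79) + 0)/((112 - 185*(-209)) + 44967) = ((23 - 2133) + 0)/((112 + 38665) + 44967) = (-2110 + 0)/(38777 + 44967) = -2110/83744 = -2110*1/83744 = -1055/41872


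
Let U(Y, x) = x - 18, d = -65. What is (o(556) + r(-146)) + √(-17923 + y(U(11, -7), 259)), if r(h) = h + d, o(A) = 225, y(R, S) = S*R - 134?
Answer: 14 + 2*I*√6133 ≈ 14.0 + 156.63*I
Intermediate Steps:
U(Y, x) = -18 + x
y(R, S) = -134 + R*S (y(R, S) = R*S - 134 = -134 + R*S)
r(h) = -65 + h (r(h) = h - 65 = -65 + h)
(o(556) + r(-146)) + √(-17923 + y(U(11, -7), 259)) = (225 + (-65 - 146)) + √(-17923 + (-134 + (-18 - 7)*259)) = (225 - 211) + √(-17923 + (-134 - 25*259)) = 14 + √(-17923 + (-134 - 6475)) = 14 + √(-17923 - 6609) = 14 + √(-24532) = 14 + 2*I*√6133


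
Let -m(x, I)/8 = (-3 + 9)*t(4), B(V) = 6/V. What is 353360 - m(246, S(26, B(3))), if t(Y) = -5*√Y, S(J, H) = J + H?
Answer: 352880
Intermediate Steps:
S(J, H) = H + J
m(x, I) = 480 (m(x, I) = -8*(-3 + 9)*(-5*√4) = -48*(-5*2) = -48*(-10) = -8*(-60) = 480)
353360 - m(246, S(26, B(3))) = 353360 - 1*480 = 353360 - 480 = 352880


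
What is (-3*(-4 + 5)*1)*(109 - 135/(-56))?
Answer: -18717/56 ≈ -334.23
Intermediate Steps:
(-3*(-4 + 5)*1)*(109 - 135/(-56)) = (-3*1*1)*(109 - 135*(-1/56)) = (-3*1)*(109 + 135/56) = -3*6239/56 = -18717/56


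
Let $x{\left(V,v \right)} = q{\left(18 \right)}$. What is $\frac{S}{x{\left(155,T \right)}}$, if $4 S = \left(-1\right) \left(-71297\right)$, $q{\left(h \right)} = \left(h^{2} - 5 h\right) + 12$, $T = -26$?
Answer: $\frac{71297}{984} \approx 72.456$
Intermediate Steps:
$q{\left(h \right)} = 12 + h^{2} - 5 h$
$x{\left(V,v \right)} = 246$ ($x{\left(V,v \right)} = 12 + 18^{2} - 90 = 12 + 324 - 90 = 246$)
$S = \frac{71297}{4}$ ($S = \frac{\left(-1\right) \left(-71297\right)}{4} = \frac{1}{4} \cdot 71297 = \frac{71297}{4} \approx 17824.0$)
$\frac{S}{x{\left(155,T \right)}} = \frac{71297}{4 \cdot 246} = \frac{71297}{4} \cdot \frac{1}{246} = \frac{71297}{984}$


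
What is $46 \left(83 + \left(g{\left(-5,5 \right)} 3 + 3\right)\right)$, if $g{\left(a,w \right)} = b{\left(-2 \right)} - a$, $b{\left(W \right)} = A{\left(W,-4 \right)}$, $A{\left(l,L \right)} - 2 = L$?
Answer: $4370$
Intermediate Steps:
$A{\left(l,L \right)} = 2 + L$
$b{\left(W \right)} = -2$ ($b{\left(W \right)} = 2 - 4 = -2$)
$g{\left(a,w \right)} = -2 - a$
$46 \left(83 + \left(g{\left(-5,5 \right)} 3 + 3\right)\right) = 46 \left(83 + \left(\left(-2 - -5\right) 3 + 3\right)\right) = 46 \left(83 + \left(\left(-2 + 5\right) 3 + 3\right)\right) = 46 \left(83 + \left(3 \cdot 3 + 3\right)\right) = 46 \left(83 + \left(9 + 3\right)\right) = 46 \left(83 + 12\right) = 46 \cdot 95 = 4370$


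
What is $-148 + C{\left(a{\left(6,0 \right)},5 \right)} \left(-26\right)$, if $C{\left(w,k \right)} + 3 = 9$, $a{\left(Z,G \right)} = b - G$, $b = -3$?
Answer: $-304$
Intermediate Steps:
$a{\left(Z,G \right)} = -3 - G$
$C{\left(w,k \right)} = 6$ ($C{\left(w,k \right)} = -3 + 9 = 6$)
$-148 + C{\left(a{\left(6,0 \right)},5 \right)} \left(-26\right) = -148 + 6 \left(-26\right) = -148 - 156 = -304$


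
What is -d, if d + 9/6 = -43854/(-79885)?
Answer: 151947/159770 ≈ 0.95104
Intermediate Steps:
d = -151947/159770 (d = -3/2 - 43854/(-79885) = -3/2 - 43854*(-1/79885) = -3/2 + 43854/79885 = -151947/159770 ≈ -0.95104)
-d = -1*(-151947/159770) = 151947/159770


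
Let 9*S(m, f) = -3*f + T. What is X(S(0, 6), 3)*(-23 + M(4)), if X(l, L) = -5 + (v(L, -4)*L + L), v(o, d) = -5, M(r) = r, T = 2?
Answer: 323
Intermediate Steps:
S(m, f) = 2/9 - f/3 (S(m, f) = (-3*f + 2)/9 = (2 - 3*f)/9 = 2/9 - f/3)
X(l, L) = -5 - 4*L (X(l, L) = -5 + (-5*L + L) = -5 - 4*L)
X(S(0, 6), 3)*(-23 + M(4)) = (-5 - 4*3)*(-23 + 4) = (-5 - 12)*(-19) = -17*(-19) = 323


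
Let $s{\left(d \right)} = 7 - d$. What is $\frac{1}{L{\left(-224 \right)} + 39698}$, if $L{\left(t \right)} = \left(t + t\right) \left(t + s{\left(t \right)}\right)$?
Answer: $\frac{1}{36562} \approx 2.7351 \cdot 10^{-5}$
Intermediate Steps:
$L{\left(t \right)} = 14 t$ ($L{\left(t \right)} = \left(t + t\right) \left(t - \left(-7 + t\right)\right) = 2 t 7 = 14 t$)
$\frac{1}{L{\left(-224 \right)} + 39698} = \frac{1}{14 \left(-224\right) + 39698} = \frac{1}{-3136 + 39698} = \frac{1}{36562}$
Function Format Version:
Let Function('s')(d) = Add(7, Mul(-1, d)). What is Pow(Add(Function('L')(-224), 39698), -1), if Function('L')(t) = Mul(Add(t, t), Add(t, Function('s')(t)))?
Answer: Rational(1, 36562) ≈ 2.7351e-5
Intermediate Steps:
Function('L')(t) = Mul(14, t) (Function('L')(t) = Mul(Add(t, t), Add(t, Add(7, Mul(-1, t)))) = Mul(Mul(2, t), 7) = Mul(14, t))
Pow(Add(Function('L')(-224), 39698), -1) = Pow(Add(Mul(14, -224), 39698), -1) = Pow(Add(-3136, 39698), -1) = Pow(36562, -1) = Rational(1, 36562)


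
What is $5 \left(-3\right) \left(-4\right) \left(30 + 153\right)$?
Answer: $10980$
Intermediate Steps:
$5 \left(-3\right) \left(-4\right) \left(30 + 153\right) = \left(-15\right) \left(-4\right) 183 = 60 \cdot 183 = 10980$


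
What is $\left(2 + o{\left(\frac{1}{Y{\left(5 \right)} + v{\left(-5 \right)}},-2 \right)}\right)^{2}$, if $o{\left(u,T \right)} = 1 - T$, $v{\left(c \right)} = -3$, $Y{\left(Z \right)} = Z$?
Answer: $25$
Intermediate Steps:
$\left(2 + o{\left(\frac{1}{Y{\left(5 \right)} + v{\left(-5 \right)}},-2 \right)}\right)^{2} = \left(2 + \left(1 - -2\right)\right)^{2} = \left(2 + \left(1 + 2\right)\right)^{2} = \left(2 + 3\right)^{2} = 5^{2} = 25$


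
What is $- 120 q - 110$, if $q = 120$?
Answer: $-14510$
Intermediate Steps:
$- 120 q - 110 = \left(-120\right) 120 - 110 = -14400 - 110 = -14510$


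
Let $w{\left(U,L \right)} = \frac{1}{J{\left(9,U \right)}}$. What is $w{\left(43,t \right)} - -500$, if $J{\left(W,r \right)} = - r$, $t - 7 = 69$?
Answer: $\frac{21499}{43} \approx 499.98$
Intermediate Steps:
$t = 76$ ($t = 7 + 69 = 76$)
$w{\left(U,L \right)} = - \frac{1}{U}$ ($w{\left(U,L \right)} = \frac{1}{\left(-1\right) U} = - \frac{1}{U}$)
$w{\left(43,t \right)} - -500 = - \frac{1}{43} - -500 = \left(-1\right) \frac{1}{43} + 500 = - \frac{1}{43} + 500 = \frac{21499}{43}$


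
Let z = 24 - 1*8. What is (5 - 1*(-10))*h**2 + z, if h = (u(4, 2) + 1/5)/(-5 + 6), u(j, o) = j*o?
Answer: 5123/5 ≈ 1024.6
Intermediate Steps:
z = 16 (z = 24 - 8 = 16)
h = 41/5 (h = (4*2 + 1/5)/(-5 + 6) = (8 + 1/5)/1 = (41/5)*1 = 41/5 ≈ 8.2000)
(5 - 1*(-10))*h**2 + z = (5 - 1*(-10))*(41/5)**2 + 16 = (5 + 10)*(1681/25) + 16 = 15*(1681/25) + 16 = 5043/5 + 16 = 5123/5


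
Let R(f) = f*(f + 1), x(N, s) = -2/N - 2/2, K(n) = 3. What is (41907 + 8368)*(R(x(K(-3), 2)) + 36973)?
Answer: 16729860925/9 ≈ 1.8589e+9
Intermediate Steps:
x(N, s) = -1 - 2/N (x(N, s) = -2/N - 2*½ = -2/N - 1 = -1 - 2/N)
R(f) = f*(1 + f)
(41907 + 8368)*(R(x(K(-3), 2)) + 36973) = (41907 + 8368)*(((-2 - 1*3)/3)*(1 + (-2 - 1*3)/3) + 36973) = 50275*(((-2 - 3)/3)*(1 + (-2 - 3)/3) + 36973) = 50275*(((⅓)*(-5))*(1 + (⅓)*(-5)) + 36973) = 50275*(-5*(1 - 5/3)/3 + 36973) = 50275*(-5/3*(-⅔) + 36973) = 50275*(10/9 + 36973) = 50275*(332767/9) = 16729860925/9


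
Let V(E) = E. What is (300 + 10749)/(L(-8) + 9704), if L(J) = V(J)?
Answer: 3683/3232 ≈ 1.1395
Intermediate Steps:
L(J) = J
(300 + 10749)/(L(-8) + 9704) = (300 + 10749)/(-8 + 9704) = 11049/9696 = 11049*(1/9696) = 3683/3232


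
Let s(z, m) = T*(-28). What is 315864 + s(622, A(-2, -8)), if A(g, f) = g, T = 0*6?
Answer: 315864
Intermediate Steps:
T = 0
s(z, m) = 0 (s(z, m) = 0*(-28) = 0)
315864 + s(622, A(-2, -8)) = 315864 + 0 = 315864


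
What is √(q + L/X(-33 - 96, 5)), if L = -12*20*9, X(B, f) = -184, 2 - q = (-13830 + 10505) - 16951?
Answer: 2*√2683318/23 ≈ 142.44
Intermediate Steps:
q = 20278 (q = 2 - ((-13830 + 10505) - 16951) = 2 - (-3325 - 16951) = 2 - 1*(-20276) = 2 + 20276 = 20278)
L = -2160 (L = -240*9 = -2160)
√(q + L/X(-33 - 96, 5)) = √(20278 - 2160/(-184)) = √(20278 - 2160*(-1/184)) = √(20278 + 270/23) = √(466664/23) = 2*√2683318/23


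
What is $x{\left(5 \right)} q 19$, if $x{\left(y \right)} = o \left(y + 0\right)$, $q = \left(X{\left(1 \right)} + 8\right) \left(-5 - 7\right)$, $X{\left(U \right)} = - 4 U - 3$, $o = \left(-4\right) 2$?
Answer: $9120$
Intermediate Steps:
$o = -8$
$X{\left(U \right)} = -3 - 4 U$
$q = -12$ ($q = \left(\left(-3 - 4\right) + 8\right) \left(-5 - 7\right) = \left(\left(-3 - 4\right) + 8\right) \left(-12\right) = \left(-7 + 8\right) \left(-12\right) = 1 \left(-12\right) = -12$)
$x{\left(y \right)} = - 8 y$ ($x{\left(y \right)} = - 8 \left(y + 0\right) = - 8 y$)
$x{\left(5 \right)} q 19 = \left(-8\right) 5 \left(-12\right) 19 = \left(-40\right) \left(-12\right) 19 = 480 \cdot 19 = 9120$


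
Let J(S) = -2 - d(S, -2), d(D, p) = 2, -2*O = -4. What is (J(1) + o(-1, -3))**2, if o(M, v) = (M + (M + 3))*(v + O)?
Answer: 25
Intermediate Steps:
O = 2 (O = -1/2*(-4) = 2)
o(M, v) = (2 + v)*(3 + 2*M) (o(M, v) = (M + (M + 3))*(v + 2) = (M + (3 + M))*(2 + v) = (3 + 2*M)*(2 + v) = (2 + v)*(3 + 2*M))
J(S) = -4 (J(S) = -2 - 1*2 = -2 - 2 = -4)
(J(1) + o(-1, -3))**2 = (-4 + (6 + 3*(-3) + 4*(-1) + 2*(-1)*(-3)))**2 = (-4 + (6 - 9 - 4 + 6))**2 = (-4 - 1)**2 = (-5)**2 = 25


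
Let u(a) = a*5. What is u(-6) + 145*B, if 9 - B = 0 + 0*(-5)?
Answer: 1275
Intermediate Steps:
u(a) = 5*a
B = 9 (B = 9 - (0 + 0*(-5)) = 9 - (0 + 0) = 9 - 1*0 = 9 + 0 = 9)
u(-6) + 145*B = 5*(-6) + 145*9 = -30 + 1305 = 1275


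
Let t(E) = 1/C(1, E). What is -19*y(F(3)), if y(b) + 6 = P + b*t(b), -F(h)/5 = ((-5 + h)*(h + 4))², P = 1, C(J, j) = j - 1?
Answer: 74575/981 ≈ 76.019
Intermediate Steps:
C(J, j) = -1 + j
t(E) = 1/(-1 + E)
F(h) = -5*(-5 + h)²*(4 + h)² (F(h) = -5*(-5 + h)²*(h + 4)² = -5*(-5 + h)²*(4 + h)²)
y(b) = -5 + b/(-1 + b) (y(b) = -6 + (1 + b/(-1 + b)) = -5 + b/(-1 + b))
-19*y(F(3)) = -19*(5 - (-20)*(-5 + 3)²*(4 + 3)²)/(-1 - 5*(-5 + 3)²*(4 + 3)²) = -19*(5 - (-20)*(-2)²*7²)/(-1 - 5*(-2)²*7²) = -19*(5 - (-20)*4*49)/(-1 - 5*4*49) = -19*(5 - 4*(-980))/(-1 - 980) = -19*(5 + 3920)/(-981) = -(-19)*3925/981 = -19*(-3925/981) = 74575/981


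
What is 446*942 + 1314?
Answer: 421446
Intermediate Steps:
446*942 + 1314 = 420132 + 1314 = 421446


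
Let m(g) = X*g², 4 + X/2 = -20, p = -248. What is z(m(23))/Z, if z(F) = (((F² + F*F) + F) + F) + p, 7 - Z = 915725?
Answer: -644728148/457859 ≈ -1408.1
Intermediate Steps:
Z = -915718 (Z = 7 - 1*915725 = 7 - 915725 = -915718)
X = -48 (X = -8 + 2*(-20) = -8 - 40 = -48)
m(g) = -48*g²
z(F) = -248 + 2*F + 2*F² (z(F) = (((F² + F*F) + F) + F) - 248 = (((F² + F²) + F) + F) - 248 = ((2*F² + F) + F) - 248 = ((F + 2*F²) + F) - 248 = (2*F + 2*F²) - 248 = -248 + 2*F + 2*F²)
z(m(23))/Z = (-248 + 2*(-48*23²) + 2*(-48*23²)²)/(-915718) = (-248 + 2*(-48*529) + 2*(-48*529)²)*(-1/915718) = (-248 + 2*(-25392) + 2*(-25392)²)*(-1/915718) = (-248 - 50784 + 2*644753664)*(-1/915718) = (-248 - 50784 + 1289507328)*(-1/915718) = 1289456296*(-1/915718) = -644728148/457859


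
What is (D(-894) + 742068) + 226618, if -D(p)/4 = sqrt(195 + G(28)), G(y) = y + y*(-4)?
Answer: 968686 - 4*sqrt(111) ≈ 9.6864e+5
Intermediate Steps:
G(y) = -3*y (G(y) = y - 4*y = -3*y)
D(p) = -4*sqrt(111) (D(p) = -4*sqrt(195 - 3*28) = -4*sqrt(195 - 84) = -4*sqrt(111))
(D(-894) + 742068) + 226618 = (-4*sqrt(111) + 742068) + 226618 = (742068 - 4*sqrt(111)) + 226618 = 968686 - 4*sqrt(111)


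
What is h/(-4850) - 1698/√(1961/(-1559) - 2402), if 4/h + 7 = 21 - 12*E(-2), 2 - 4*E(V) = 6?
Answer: -1/31525 + 566*I*√5841072561/1248893 ≈ -3.1721e-5 + 34.637*I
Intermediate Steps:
E(V) = -1 (E(V) = ½ - ¼*6 = ½ - 3/2 = -1)
h = 2/13 (h = 4/(-7 + (21 - 12*(-1))) = 4/(-7 + (21 + 12)) = 4/(-7 + 33) = 4/26 = 4*(1/26) = 2/13 ≈ 0.15385)
h/(-4850) - 1698/√(1961/(-1559) - 2402) = (2/13)/(-4850) - 1698/√(1961/(-1559) - 2402) = (2/13)*(-1/4850) - 1698/√(1961*(-1/1559) - 2402) = -1/31525 - 1698/√(-1961/1559 - 2402) = -1/31525 - 1698*(-I*√5841072561/3746679) = -1/31525 - (-566)*I*√5841072561/1248893 = -1/31525 + 566*I*√5841072561/1248893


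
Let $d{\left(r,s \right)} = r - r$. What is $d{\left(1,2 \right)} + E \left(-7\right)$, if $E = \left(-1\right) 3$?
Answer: $21$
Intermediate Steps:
$d{\left(r,s \right)} = 0$
$E = -3$
$d{\left(1,2 \right)} + E \left(-7\right) = 0 - -21 = 0 + 21 = 21$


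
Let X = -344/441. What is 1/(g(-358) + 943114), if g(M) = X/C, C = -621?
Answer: 273861/258282143498 ≈ 1.0603e-6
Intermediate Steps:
X = -344/441 (X = -344*1/441 = -344/441 ≈ -0.78005)
g(M) = 344/273861 (g(M) = -344/441/(-621) = -344/441*(-1/621) = 344/273861)
1/(g(-358) + 943114) = 1/(344/273861 + 943114) = 1/(258282143498/273861) = 273861/258282143498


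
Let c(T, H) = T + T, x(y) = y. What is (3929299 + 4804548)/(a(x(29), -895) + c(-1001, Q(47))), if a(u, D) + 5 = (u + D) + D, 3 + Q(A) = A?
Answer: -8733847/3768 ≈ -2317.9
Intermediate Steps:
Q(A) = -3 + A
a(u, D) = -5 + u + 2*D (a(u, D) = -5 + ((u + D) + D) = -5 + ((D + u) + D) = -5 + (u + 2*D) = -5 + u + 2*D)
c(T, H) = 2*T
(3929299 + 4804548)/(a(x(29), -895) + c(-1001, Q(47))) = (3929299 + 4804548)/((-5 + 29 + 2*(-895)) + 2*(-1001)) = 8733847/((-5 + 29 - 1790) - 2002) = 8733847/(-1766 - 2002) = 8733847/(-3768) = 8733847*(-1/3768) = -8733847/3768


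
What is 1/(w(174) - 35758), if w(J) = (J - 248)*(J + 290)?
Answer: -1/70094 ≈ -1.4267e-5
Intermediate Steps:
w(J) = (-248 + J)*(290 + J)
1/(w(174) - 35758) = 1/((-71920 + 174**2 + 42*174) - 35758) = 1/((-71920 + 30276 + 7308) - 35758) = 1/(-34336 - 35758) = 1/(-70094) = -1/70094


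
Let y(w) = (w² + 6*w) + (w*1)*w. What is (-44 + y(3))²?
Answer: 64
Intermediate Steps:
y(w) = 2*w² + 6*w (y(w) = (w² + 6*w) + w*w = (w² + 6*w) + w² = 2*w² + 6*w)
(-44 + y(3))² = (-44 + 2*3*(3 + 3))² = (-44 + 2*3*6)² = (-44 + 36)² = (-8)² = 64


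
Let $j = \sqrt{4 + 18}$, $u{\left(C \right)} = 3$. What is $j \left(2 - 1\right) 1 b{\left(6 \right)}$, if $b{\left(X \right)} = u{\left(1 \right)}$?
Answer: $3 \sqrt{22} \approx 14.071$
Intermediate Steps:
$j = \sqrt{22} \approx 4.6904$
$b{\left(X \right)} = 3$
$j \left(2 - 1\right) 1 b{\left(6 \right)} = \sqrt{22} \left(2 - 1\right) 1 \cdot 3 = \sqrt{22} \cdot 1 \cdot 1 \cdot 3 = \sqrt{22} \cdot 1 \cdot 3 = \sqrt{22} \cdot 3 = 3 \sqrt{22}$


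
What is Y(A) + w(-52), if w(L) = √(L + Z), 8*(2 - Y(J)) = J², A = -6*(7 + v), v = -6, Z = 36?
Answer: -5/2 + 4*I ≈ -2.5 + 4.0*I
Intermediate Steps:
A = -6 (A = -6*(7 - 6) = -6*1 = -6)
Y(J) = 2 - J²/8
w(L) = √(36 + L) (w(L) = √(L + 36) = √(36 + L))
Y(A) + w(-52) = (2 - ⅛*(-6)²) + √(36 - 52) = (2 - ⅛*36) + √(-16) = (2 - 9/2) + 4*I = -5/2 + 4*I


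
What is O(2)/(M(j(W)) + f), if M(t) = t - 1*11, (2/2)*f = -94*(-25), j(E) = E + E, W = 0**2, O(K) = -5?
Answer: -5/2339 ≈ -0.0021377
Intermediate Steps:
W = 0
j(E) = 2*E
f = 2350 (f = -94*(-25) = 2350)
M(t) = -11 + t (M(t) = t - 11 = -11 + t)
O(2)/(M(j(W)) + f) = -5/((-11 + 2*0) + 2350) = -5/((-11 + 0) + 2350) = -5/(-11 + 2350) = -5/2339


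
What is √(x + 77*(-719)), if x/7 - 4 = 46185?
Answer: 2*√66990 ≈ 517.65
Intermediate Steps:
x = 323323 (x = 28 + 7*46185 = 28 + 323295 = 323323)
√(x + 77*(-719)) = √(323323 + 77*(-719)) = √(323323 - 55363) = √267960 = 2*√66990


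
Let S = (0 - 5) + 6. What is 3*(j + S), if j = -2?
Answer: -3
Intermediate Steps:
S = 1 (S = -5 + 6 = 1)
3*(j + S) = 3*(-2 + 1) = 3*(-1) = -3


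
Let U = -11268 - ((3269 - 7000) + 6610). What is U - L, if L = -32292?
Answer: 18145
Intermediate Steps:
U = -14147 (U = -11268 - (-3731 + 6610) = -11268 - 1*2879 = -11268 - 2879 = -14147)
U - L = -14147 - 1*(-32292) = -14147 + 32292 = 18145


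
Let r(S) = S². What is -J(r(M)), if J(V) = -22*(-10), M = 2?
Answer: -220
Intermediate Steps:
J(V) = 220
-J(r(M)) = -1*220 = -220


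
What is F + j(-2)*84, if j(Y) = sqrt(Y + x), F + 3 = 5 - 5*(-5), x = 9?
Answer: 27 + 84*sqrt(7) ≈ 249.24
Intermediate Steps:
F = 27 (F = -3 + (5 - 5*(-5)) = -3 + (5 + 25) = -3 + 30 = 27)
j(Y) = sqrt(9 + Y) (j(Y) = sqrt(Y + 9) = sqrt(9 + Y))
F + j(-2)*84 = 27 + sqrt(9 - 2)*84 = 27 + sqrt(7)*84 = 27 + 84*sqrt(7)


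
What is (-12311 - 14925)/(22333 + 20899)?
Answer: -6809/10808 ≈ -0.63000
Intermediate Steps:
(-12311 - 14925)/(22333 + 20899) = -27236/43232 = -27236*1/43232 = -6809/10808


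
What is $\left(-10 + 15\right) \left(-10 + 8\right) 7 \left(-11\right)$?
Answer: $770$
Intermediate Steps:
$\left(-10 + 15\right) \left(-10 + 8\right) 7 \left(-11\right) = 5 \left(-2\right) 7 \left(-11\right) = \left(-10\right) 7 \left(-11\right) = \left(-70\right) \left(-11\right) = 770$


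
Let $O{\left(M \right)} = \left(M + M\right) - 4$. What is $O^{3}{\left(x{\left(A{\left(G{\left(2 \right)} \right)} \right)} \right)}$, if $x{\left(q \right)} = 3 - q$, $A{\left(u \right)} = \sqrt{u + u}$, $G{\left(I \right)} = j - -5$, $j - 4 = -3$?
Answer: $296 - 240 \sqrt{3} \approx -119.69$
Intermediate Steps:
$j = 1$ ($j = 4 - 3 = 1$)
$G{\left(I \right)} = 6$ ($G{\left(I \right)} = 1 - -5 = 1 + 5 = 6$)
$A{\left(u \right)} = \sqrt{2} \sqrt{u}$ ($A{\left(u \right)} = \sqrt{2 u} = \sqrt{2} \sqrt{u}$)
$O{\left(M \right)} = -4 + 2 M$ ($O{\left(M \right)} = 2 M - 4 = -4 + 2 M$)
$O^{3}{\left(x{\left(A{\left(G{\left(2 \right)} \right)} \right)} \right)} = \left(-4 + 2 \left(3 - \sqrt{2} \sqrt{6}\right)\right)^{3} = \left(-4 + 2 \left(3 - 2 \sqrt{3}\right)\right)^{3} = \left(-4 + \left(6 - 4 \sqrt{3}\right)\right)^{3} = \left(2 - 4 \sqrt{3}\right)^{3}$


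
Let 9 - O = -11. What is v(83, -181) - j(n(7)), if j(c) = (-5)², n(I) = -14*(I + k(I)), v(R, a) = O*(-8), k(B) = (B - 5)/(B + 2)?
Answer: -185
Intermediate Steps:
O = 20 (O = 9 - 1*(-11) = 9 + 11 = 20)
k(B) = (-5 + B)/(2 + B)
v(R, a) = -160 (v(R, a) = 20*(-8) = -160)
n(I) = -14*I - 14*(-5 + I)/(2 + I) (n(I) = -14*(I + (-5 + I)/(2 + I)) = -14*I - 14*(-5 + I)/(2 + I))
j(c) = 25
v(83, -181) - j(n(7)) = -160 - 1*25 = -160 - 25 = -185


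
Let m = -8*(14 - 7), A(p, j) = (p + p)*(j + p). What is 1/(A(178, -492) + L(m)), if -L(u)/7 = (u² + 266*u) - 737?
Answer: -1/24305 ≈ -4.1144e-5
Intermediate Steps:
A(p, j) = 2*p*(j + p) (A(p, j) = (2*p)*(j + p) = 2*p*(j + p))
m = -56 (m = -8*7 = -56)
L(u) = 5159 - 1862*u - 7*u² (L(u) = -7*((u² + 266*u) - 737) = -7*(-737 + u² + 266*u) = 5159 - 1862*u - 7*u²)
1/(A(178, -492) + L(m)) = 1/(2*178*(-492 + 178) + (5159 - 1862*(-56) - 7*(-56)²)) = 1/(2*178*(-314) + (5159 + 104272 - 7*3136)) = 1/(-111784 + (5159 + 104272 - 21952)) = 1/(-111784 + 87479) = 1/(-24305) = -1/24305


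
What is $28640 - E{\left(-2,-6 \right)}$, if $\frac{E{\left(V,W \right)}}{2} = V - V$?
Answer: $28640$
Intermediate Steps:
$E{\left(V,W \right)} = 0$ ($E{\left(V,W \right)} = 2 \left(V - V\right) = 2 \cdot 0 = 0$)
$28640 - E{\left(-2,-6 \right)} = 28640 - 0 = 28640 + 0 = 28640$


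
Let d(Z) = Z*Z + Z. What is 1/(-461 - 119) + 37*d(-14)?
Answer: 3905719/580 ≈ 6734.0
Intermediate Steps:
d(Z) = Z + Z² (d(Z) = Z² + Z = Z + Z²)
1/(-461 - 119) + 37*d(-14) = 1/(-461 - 119) + 37*(-14*(1 - 14)) = 1/(-580) + 37*(-14*(-13)) = -1/580 + 37*182 = -1/580 + 6734 = 3905719/580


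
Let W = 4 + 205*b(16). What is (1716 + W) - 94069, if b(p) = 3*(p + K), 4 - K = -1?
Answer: -79434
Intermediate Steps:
K = 5 (K = 4 - 1*(-1) = 4 + 1 = 5)
b(p) = 15 + 3*p (b(p) = 3*(p + 5) = 3*(5 + p) = 15 + 3*p)
W = 12919 (W = 4 + 205*(15 + 3*16) = 4 + 205*(15 + 48) = 4 + 205*63 = 4 + 12915 = 12919)
(1716 + W) - 94069 = (1716 + 12919) - 94069 = 14635 - 94069 = -79434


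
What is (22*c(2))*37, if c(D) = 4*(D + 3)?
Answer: 16280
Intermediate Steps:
c(D) = 12 + 4*D (c(D) = 4*(3 + D) = 12 + 4*D)
(22*c(2))*37 = (22*(12 + 4*2))*37 = (22*(12 + 8))*37 = (22*20)*37 = 440*37 = 16280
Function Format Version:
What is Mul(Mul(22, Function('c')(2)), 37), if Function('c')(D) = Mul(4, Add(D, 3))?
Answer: 16280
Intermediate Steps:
Function('c')(D) = Add(12, Mul(4, D)) (Function('c')(D) = Mul(4, Add(3, D)) = Add(12, Mul(4, D)))
Mul(Mul(22, Function('c')(2)), 37) = Mul(Mul(22, Add(12, Mul(4, 2))), 37) = Mul(Mul(22, Add(12, 8)), 37) = Mul(Mul(22, 20), 37) = Mul(440, 37) = 16280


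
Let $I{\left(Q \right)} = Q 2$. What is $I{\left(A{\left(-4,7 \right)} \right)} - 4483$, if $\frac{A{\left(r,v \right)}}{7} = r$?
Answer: $-4539$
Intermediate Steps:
$A{\left(r,v \right)} = 7 r$
$I{\left(Q \right)} = 2 Q$
$I{\left(A{\left(-4,7 \right)} \right)} - 4483 = 2 \cdot 7 \left(-4\right) - 4483 = 2 \left(-28\right) - 4483 = -56 - 4483 = -4539$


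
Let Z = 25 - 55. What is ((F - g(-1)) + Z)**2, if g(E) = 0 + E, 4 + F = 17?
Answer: 256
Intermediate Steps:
F = 13 (F = -4 + 17 = 13)
g(E) = E
Z = -30
((F - g(-1)) + Z)**2 = ((13 - 1*(-1)) - 30)**2 = ((13 + 1) - 30)**2 = (14 - 30)**2 = (-16)**2 = 256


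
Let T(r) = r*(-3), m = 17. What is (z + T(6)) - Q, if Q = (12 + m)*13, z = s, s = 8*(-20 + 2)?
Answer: -539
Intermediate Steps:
s = -144 (s = 8*(-18) = -144)
T(r) = -3*r
z = -144
Q = 377 (Q = (12 + 17)*13 = 29*13 = 377)
(z + T(6)) - Q = (-144 - 3*6) - 1*377 = (-144 - 18) - 377 = -162 - 377 = -539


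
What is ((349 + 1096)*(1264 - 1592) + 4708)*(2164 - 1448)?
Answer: -335984432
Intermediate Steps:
((349 + 1096)*(1264 - 1592) + 4708)*(2164 - 1448) = (1445*(-328) + 4708)*716 = (-473960 + 4708)*716 = -469252*716 = -335984432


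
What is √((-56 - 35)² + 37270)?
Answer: √45551 ≈ 213.43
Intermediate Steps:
√((-56 - 35)² + 37270) = √((-91)² + 37270) = √(8281 + 37270) = √45551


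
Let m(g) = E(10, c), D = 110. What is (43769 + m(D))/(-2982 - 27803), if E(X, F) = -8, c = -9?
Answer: -43761/30785 ≈ -1.4215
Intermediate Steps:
m(g) = -8
(43769 + m(D))/(-2982 - 27803) = (43769 - 8)/(-2982 - 27803) = 43761/(-30785) = 43761*(-1/30785) = -43761/30785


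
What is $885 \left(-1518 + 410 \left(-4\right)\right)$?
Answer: $-2794830$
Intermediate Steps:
$885 \left(-1518 + 410 \left(-4\right)\right) = 885 \left(-1518 - 1640\right) = 885 \left(-3158\right) = -2794830$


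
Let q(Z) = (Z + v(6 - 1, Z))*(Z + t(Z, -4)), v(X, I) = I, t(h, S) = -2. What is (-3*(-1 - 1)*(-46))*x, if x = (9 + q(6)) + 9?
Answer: -18216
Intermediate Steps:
q(Z) = 2*Z*(-2 + Z) (q(Z) = (Z + Z)*(Z - 2) = (2*Z)*(-2 + Z) = 2*Z*(-2 + Z))
x = 66 (x = (9 + 2*6*(-2 + 6)) + 9 = (9 + 2*6*4) + 9 = (9 + 48) + 9 = 57 + 9 = 66)
(-3*(-1 - 1)*(-46))*x = (-3*(-1 - 1)*(-46))*66 = (-3*(-2)*(-46))*66 = (6*(-46))*66 = -276*66 = -18216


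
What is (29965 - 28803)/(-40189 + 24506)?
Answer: -1162/15683 ≈ -0.074093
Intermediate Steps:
(29965 - 28803)/(-40189 + 24506) = 1162/(-15683) = 1162*(-1/15683) = -1162/15683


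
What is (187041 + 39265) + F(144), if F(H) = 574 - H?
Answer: 226736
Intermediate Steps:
(187041 + 39265) + F(144) = (187041 + 39265) + (574 - 1*144) = 226306 + (574 - 144) = 226306 + 430 = 226736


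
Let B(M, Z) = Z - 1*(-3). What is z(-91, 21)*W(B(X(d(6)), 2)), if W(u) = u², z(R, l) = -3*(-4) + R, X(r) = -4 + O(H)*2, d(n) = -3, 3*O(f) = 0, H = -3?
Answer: -1975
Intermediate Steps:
O(f) = 0 (O(f) = (⅓)*0 = 0)
X(r) = -4 (X(r) = -4 + 0*2 = -4 + 0 = -4)
z(R, l) = 12 + R
B(M, Z) = 3 + Z (B(M, Z) = Z + 3 = 3 + Z)
z(-91, 21)*W(B(X(d(6)), 2)) = (12 - 91)*(3 + 2)² = -79*5² = -79*25 = -1975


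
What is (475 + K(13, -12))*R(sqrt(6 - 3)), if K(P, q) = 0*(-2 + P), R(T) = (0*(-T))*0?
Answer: 0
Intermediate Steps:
R(T) = 0 (R(T) = 0*0 = 0)
K(P, q) = 0
(475 + K(13, -12))*R(sqrt(6 - 3)) = (475 + 0)*0 = 475*0 = 0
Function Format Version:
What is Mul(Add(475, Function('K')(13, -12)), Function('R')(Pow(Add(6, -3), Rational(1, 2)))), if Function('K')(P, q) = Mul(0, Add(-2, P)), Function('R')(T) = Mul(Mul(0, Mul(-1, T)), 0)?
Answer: 0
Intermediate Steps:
Function('R')(T) = 0 (Function('R')(T) = Mul(0, 0) = 0)
Function('K')(P, q) = 0
Mul(Add(475, Function('K')(13, -12)), Function('R')(Pow(Add(6, -3), Rational(1, 2)))) = Mul(Add(475, 0), 0) = Mul(475, 0) = 0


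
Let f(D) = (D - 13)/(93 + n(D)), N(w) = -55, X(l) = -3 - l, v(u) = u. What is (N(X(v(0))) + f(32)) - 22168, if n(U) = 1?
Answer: -2088943/94 ≈ -22223.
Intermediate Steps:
f(D) = -13/94 + D/94 (f(D) = (D - 13)/(93 + 1) = (-13 + D)/94 = (-13 + D)*(1/94) = -13/94 + D/94)
(N(X(v(0))) + f(32)) - 22168 = (-55 + (-13/94 + (1/94)*32)) - 22168 = (-55 + (-13/94 + 16/47)) - 22168 = (-55 + 19/94) - 22168 = -5151/94 - 22168 = -2088943/94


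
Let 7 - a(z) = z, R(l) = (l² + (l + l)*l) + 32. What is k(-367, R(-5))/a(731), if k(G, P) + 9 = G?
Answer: 94/181 ≈ 0.51934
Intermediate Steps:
R(l) = 32 + 3*l² (R(l) = (l² + (2*l)*l) + 32 = (l² + 2*l²) + 32 = 3*l² + 32 = 32 + 3*l²)
k(G, P) = -9 + G
a(z) = 7 - z
k(-367, R(-5))/a(731) = (-9 - 367)/(7 - 1*731) = -376/(7 - 731) = -376/(-724) = -376*(-1/724) = 94/181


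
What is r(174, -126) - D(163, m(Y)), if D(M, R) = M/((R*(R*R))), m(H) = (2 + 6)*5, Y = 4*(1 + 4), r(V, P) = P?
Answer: -8064163/64000 ≈ -126.00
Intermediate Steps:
Y = 20 (Y = 4*5 = 20)
m(H) = 40 (m(H) = 8*5 = 40)
D(M, R) = M/R³ (D(M, R) = M/((R*R²)) = M/(R³) = M/R³)
r(174, -126) - D(163, m(Y)) = -126 - 163/40³ = -126 - 163/64000 = -8064163/64000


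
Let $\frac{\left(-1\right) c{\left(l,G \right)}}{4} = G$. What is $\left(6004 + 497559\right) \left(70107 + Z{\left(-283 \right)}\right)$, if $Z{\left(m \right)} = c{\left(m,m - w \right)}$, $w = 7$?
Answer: $35887424321$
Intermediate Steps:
$c{\left(l,G \right)} = - 4 G$
$Z{\left(m \right)} = 28 - 4 m$ ($Z{\left(m \right)} = - 4 \left(m - 7\right) = - 4 \left(-7 + m\right) = 28 - 4 m$)
$\left(6004 + 497559\right) \left(70107 + Z{\left(-283 \right)}\right) = \left(6004 + 497559\right) \left(70107 + \left(28 - -1132\right)\right) = 503563 \left(70107 + \left(28 + 1132\right)\right) = 503563 \left(70107 + 1160\right) = 503563 \cdot 71267 = 35887424321$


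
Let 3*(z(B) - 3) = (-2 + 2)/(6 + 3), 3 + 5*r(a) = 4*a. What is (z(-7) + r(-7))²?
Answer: 256/25 ≈ 10.240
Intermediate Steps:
r(a) = -⅗ + 4*a/5 (r(a) = -⅗ + (4*a)/5 = -⅗ + 4*a/5)
z(B) = 3 (z(B) = 3 + ((-2 + 2)/(6 + 3))/3 = 3 + (0/9)/3 = 3 + (0*(⅑))/3 = 3 + (⅓)*0 = 3 + 0 = 3)
(z(-7) + r(-7))² = (3 + (-⅗ + (⅘)*(-7)))² = (3 + (-⅗ - 28/5))² = (3 - 31/5)² = (-16/5)² = 256/25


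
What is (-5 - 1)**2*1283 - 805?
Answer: 45383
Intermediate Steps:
(-5 - 1)**2*1283 - 805 = (-6)**2*1283 - 805 = 36*1283 - 805 = 46188 - 805 = 45383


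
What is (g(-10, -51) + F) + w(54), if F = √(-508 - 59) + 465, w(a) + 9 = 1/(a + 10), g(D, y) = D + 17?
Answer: 29633/64 + 9*I*√7 ≈ 463.02 + 23.812*I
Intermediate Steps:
g(D, y) = 17 + D
w(a) = -9 + 1/(10 + a) (w(a) = -9 + 1/(a + 10) = -9 + 1/(10 + a))
F = 465 + 9*I*√7 (F = √(-567) + 465 = 9*I*√7 + 465 = 465 + 9*I*√7 ≈ 465.0 + 23.812*I)
(g(-10, -51) + F) + w(54) = ((17 - 10) + (465 + 9*I*√7)) + (-89 - 9*54)/(10 + 54) = (7 + (465 + 9*I*√7)) + (-89 - 486)/64 = (472 + 9*I*√7) + (1/64)*(-575) = (472 + 9*I*√7) - 575/64 = 29633/64 + 9*I*√7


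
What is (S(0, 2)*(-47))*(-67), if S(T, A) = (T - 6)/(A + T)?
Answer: -9447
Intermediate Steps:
S(T, A) = (-6 + T)/(A + T)
(S(0, 2)*(-47))*(-67) = (((-6 + 0)/(2 + 0))*(-47))*(-67) = ((-6/2)*(-47))*(-67) = (((½)*(-6))*(-47))*(-67) = -3*(-47)*(-67) = 141*(-67) = -9447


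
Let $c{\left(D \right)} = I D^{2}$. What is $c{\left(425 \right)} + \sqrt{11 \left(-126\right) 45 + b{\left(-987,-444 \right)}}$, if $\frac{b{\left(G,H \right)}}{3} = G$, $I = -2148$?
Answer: $-387982500 + 3 i \sqrt{7259} \approx -3.8798 \cdot 10^{8} + 255.6 i$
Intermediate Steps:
$b{\left(G,H \right)} = 3 G$
$c{\left(D \right)} = - 2148 D^{2}$
$c{\left(425 \right)} + \sqrt{11 \left(-126\right) 45 + b{\left(-987,-444 \right)}} = - 2148 \cdot 425^{2} + \sqrt{11 \left(-126\right) 45 + 3 \left(-987\right)} = \left(-2148\right) 180625 + \sqrt{\left(-1386\right) 45 - 2961} = -387982500 + \sqrt{-62370 - 2961} = -387982500 + \sqrt{-65331} = -387982500 + 3 i \sqrt{7259}$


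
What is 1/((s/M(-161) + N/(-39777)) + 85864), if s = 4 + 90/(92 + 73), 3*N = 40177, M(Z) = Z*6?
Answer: 211335201/18146013550772 ≈ 1.1646e-5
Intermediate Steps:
M(Z) = 6*Z
N = 40177/3 (N = (1/3)*40177 = 40177/3 ≈ 13392.)
s = 50/11 (s = 4 + 90/165 = 4 + 90*(1/165) = 4 + 6/11 = 50/11 ≈ 4.5455)
1/((s/M(-161) + N/(-39777)) + 85864) = 1/((50/(11*((6*(-161)))) + (40177/3)/(-39777)) + 85864) = 1/(((50/11)/(-966) + (40177/3)*(-1/39777)) + 85864) = 1/(((50/11)*(-1/966) - 40177/119331) + 85864) = 1/((-25/5313 - 40177/119331) + 85864) = 1/(-72147892/211335201 + 85864) = 1/(18146013550772/211335201) = 211335201/18146013550772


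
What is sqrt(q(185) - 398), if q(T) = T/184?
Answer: I*sqrt(3360162)/92 ≈ 19.925*I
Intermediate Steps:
q(T) = T/184 (q(T) = T*(1/184) = T/184)
sqrt(q(185) - 398) = sqrt((1/184)*185 - 398) = sqrt(185/184 - 398) = sqrt(-73047/184) = I*sqrt(3360162)/92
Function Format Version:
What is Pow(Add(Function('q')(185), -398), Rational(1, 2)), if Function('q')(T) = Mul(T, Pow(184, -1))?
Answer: Mul(Rational(1, 92), I, Pow(3360162, Rational(1, 2))) ≈ Mul(19.925, I)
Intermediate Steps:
Function('q')(T) = Mul(Rational(1, 184), T) (Function('q')(T) = Mul(T, Rational(1, 184)) = Mul(Rational(1, 184), T))
Pow(Add(Function('q')(185), -398), Rational(1, 2)) = Pow(Add(Mul(Rational(1, 184), 185), -398), Rational(1, 2)) = Pow(Add(Rational(185, 184), -398), Rational(1, 2)) = Pow(Rational(-73047, 184), Rational(1, 2)) = Mul(Rational(1, 92), I, Pow(3360162, Rational(1, 2)))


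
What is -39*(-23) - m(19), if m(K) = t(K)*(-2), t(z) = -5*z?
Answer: 707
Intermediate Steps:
m(K) = 10*K (m(K) = -5*K*(-2) = 10*K)
-39*(-23) - m(19) = -39*(-23) - 10*19 = 897 - 1*190 = 897 - 190 = 707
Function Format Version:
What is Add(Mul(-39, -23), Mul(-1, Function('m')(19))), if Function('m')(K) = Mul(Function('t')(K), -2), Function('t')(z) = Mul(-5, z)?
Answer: 707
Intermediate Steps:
Function('m')(K) = Mul(10, K) (Function('m')(K) = Mul(Mul(-5, K), -2) = Mul(10, K))
Add(Mul(-39, -23), Mul(-1, Function('m')(19))) = Add(Mul(-39, -23), Mul(-1, Mul(10, 19))) = Add(897, Mul(-1, 190)) = Add(897, -190) = 707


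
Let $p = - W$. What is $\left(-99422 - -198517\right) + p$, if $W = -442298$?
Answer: $541393$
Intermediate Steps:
$p = 442298$ ($p = \left(-1\right) \left(-442298\right) = 442298$)
$\left(-99422 - -198517\right) + p = \left(-99422 - -198517\right) + 442298 = \left(-99422 + 198517\right) + 442298 = 99095 + 442298 = 541393$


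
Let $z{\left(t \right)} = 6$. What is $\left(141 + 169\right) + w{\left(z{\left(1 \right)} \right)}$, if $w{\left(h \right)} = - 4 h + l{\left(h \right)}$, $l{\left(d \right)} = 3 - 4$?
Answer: $285$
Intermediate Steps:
$l{\left(d \right)} = -1$ ($l{\left(d \right)} = 3 - 4 = -1$)
$w{\left(h \right)} = -1 - 4 h$ ($w{\left(h \right)} = - 4 h - 1 = -1 - 4 h$)
$\left(141 + 169\right) + w{\left(z{\left(1 \right)} \right)} = \left(141 + 169\right) - 25 = 310 - 25 = 285$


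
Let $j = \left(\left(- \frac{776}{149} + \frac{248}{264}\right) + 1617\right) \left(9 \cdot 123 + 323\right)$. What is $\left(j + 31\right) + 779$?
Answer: $\frac{1031236070}{447} \approx 2.307 \cdot 10^{6}$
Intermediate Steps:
$j = \frac{1030874000}{447}$ ($j = \left(\left(\left(-776\right) \frac{1}{149} + 248 \cdot \frac{1}{264}\right) + 1617\right) \left(1107 + 323\right) = \left(\left(- \frac{776}{149} + \frac{31}{33}\right) + 1617\right) 1430 = \left(- \frac{20989}{4917} + 1617\right) 1430 = \frac{7929800}{4917} \cdot 1430 = \frac{1030874000}{447} \approx 2.3062 \cdot 10^{6}$)
$\left(j + 31\right) + 779 = \left(\frac{1030874000}{447} + 31\right) + 779 = \frac{1030887857}{447} + 779 = \frac{1031236070}{447}$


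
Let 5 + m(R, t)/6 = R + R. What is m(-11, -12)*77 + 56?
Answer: -12418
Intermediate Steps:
m(R, t) = -30 + 12*R (m(R, t) = -30 + 6*(R + R) = -30 + 6*(2*R) = -30 + 12*R)
m(-11, -12)*77 + 56 = (-30 + 12*(-11))*77 + 56 = (-30 - 132)*77 + 56 = -162*77 + 56 = -12474 + 56 = -12418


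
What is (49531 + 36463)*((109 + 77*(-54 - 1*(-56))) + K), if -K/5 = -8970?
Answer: 3879447322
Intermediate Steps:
K = 44850 (K = -5*(-8970) = 44850)
(49531 + 36463)*((109 + 77*(-54 - 1*(-56))) + K) = (49531 + 36463)*((109 + 77*(-54 - 1*(-56))) + 44850) = 85994*((109 + 77*(-54 + 56)) + 44850) = 85994*((109 + 77*2) + 44850) = 85994*((109 + 154) + 44850) = 85994*(263 + 44850) = 85994*45113 = 3879447322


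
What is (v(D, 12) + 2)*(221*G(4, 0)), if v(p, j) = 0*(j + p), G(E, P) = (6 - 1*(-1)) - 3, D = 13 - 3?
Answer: 1768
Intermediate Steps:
D = 10
G(E, P) = 4 (G(E, P) = (6 + 1) - 3 = 7 - 3 = 4)
v(p, j) = 0
(v(D, 12) + 2)*(221*G(4, 0)) = (0 + 2)*(221*4) = 2*884 = 1768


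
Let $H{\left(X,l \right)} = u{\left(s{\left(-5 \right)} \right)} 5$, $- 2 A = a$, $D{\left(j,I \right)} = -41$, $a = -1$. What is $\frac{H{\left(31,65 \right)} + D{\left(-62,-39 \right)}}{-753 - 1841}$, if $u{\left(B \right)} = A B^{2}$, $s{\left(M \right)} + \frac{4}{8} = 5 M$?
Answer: $- \frac{12677}{20752} \approx -0.61088$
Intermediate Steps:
$A = \frac{1}{2}$ ($A = \left(- \frac{1}{2}\right) \left(-1\right) = \frac{1}{2} \approx 0.5$)
$s{\left(M \right)} = - \frac{1}{2} + 5 M$
$u{\left(B \right)} = \frac{B^{2}}{2}$
$H{\left(X,l \right)} = \frac{13005}{8}$ ($H{\left(X,l \right)} = \frac{\left(- \frac{1}{2} + 5 \left(-5\right)\right)^{2}}{2} \cdot 5 = \frac{\left(- \frac{1}{2} - 25\right)^{2}}{2} \cdot 5 = \frac{\left(- \frac{51}{2}\right)^{2}}{2} \cdot 5 = \frac{1}{2} \cdot \frac{2601}{4} \cdot 5 = \frac{2601}{8} \cdot 5 = \frac{13005}{8}$)
$\frac{H{\left(31,65 \right)} + D{\left(-62,-39 \right)}}{-753 - 1841} = \frac{\frac{13005}{8} - 41}{-753 - 1841} = \frac{12677}{8 \left(-2594\right)} = \frac{12677}{8} \left(- \frac{1}{2594}\right) = - \frac{12677}{20752}$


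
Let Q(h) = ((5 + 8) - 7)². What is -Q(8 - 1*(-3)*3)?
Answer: -36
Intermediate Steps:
Q(h) = 36 (Q(h) = (13 - 7)² = 6² = 36)
-Q(8 - 1*(-3)*3) = -1*36 = -36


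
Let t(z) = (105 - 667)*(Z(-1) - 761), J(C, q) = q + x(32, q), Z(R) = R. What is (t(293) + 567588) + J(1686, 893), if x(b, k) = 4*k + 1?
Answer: 1000298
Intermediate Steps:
x(b, k) = 1 + 4*k
J(C, q) = 1 + 5*q (J(C, q) = q + (1 + 4*q) = 1 + 5*q)
t(z) = 428244 (t(z) = (105 - 667)*(-1 - 761) = -562*(-762) = 428244)
(t(293) + 567588) + J(1686, 893) = (428244 + 567588) + (1 + 5*893) = 995832 + (1 + 4465) = 995832 + 4466 = 1000298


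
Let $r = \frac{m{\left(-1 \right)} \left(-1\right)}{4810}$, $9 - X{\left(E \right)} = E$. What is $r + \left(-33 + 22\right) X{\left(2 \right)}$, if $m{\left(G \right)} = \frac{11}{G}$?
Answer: $- \frac{370359}{4810} \approx -76.998$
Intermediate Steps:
$X{\left(E \right)} = 9 - E$
$r = \frac{11}{4810}$ ($r = \frac{\frac{11}{-1} \left(-1\right)}{4810} = 11 \left(-1\right) \left(-1\right) \frac{1}{4810} = \left(-11\right) \left(-1\right) \frac{1}{4810} = 11 \cdot \frac{1}{4810} = \frac{11}{4810} \approx 0.0022869$)
$r + \left(-33 + 22\right) X{\left(2 \right)} = \frac{11}{4810} + \left(-33 + 22\right) \left(9 - 2\right) = \frac{11}{4810} - 11 \left(9 - 2\right) = \frac{11}{4810} - 77 = - \frac{370359}{4810}$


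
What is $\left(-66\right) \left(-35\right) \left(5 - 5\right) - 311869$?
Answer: $-311869$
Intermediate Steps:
$\left(-66\right) \left(-35\right) \left(5 - 5\right) - 311869 = 2310 \left(5 - 5\right) - 311869 = 2310 \cdot 0 - 311869 = 0 - 311869 = -311869$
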